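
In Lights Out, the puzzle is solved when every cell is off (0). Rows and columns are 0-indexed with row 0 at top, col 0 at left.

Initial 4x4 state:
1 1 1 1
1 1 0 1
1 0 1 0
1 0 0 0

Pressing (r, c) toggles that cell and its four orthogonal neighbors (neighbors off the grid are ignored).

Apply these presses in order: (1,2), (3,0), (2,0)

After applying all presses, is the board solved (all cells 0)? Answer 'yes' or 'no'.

After press 1 at (1,2):
1 1 0 1
1 0 1 0
1 0 0 0
1 0 0 0

After press 2 at (3,0):
1 1 0 1
1 0 1 0
0 0 0 0
0 1 0 0

After press 3 at (2,0):
1 1 0 1
0 0 1 0
1 1 0 0
1 1 0 0

Lights still on: 8

Answer: no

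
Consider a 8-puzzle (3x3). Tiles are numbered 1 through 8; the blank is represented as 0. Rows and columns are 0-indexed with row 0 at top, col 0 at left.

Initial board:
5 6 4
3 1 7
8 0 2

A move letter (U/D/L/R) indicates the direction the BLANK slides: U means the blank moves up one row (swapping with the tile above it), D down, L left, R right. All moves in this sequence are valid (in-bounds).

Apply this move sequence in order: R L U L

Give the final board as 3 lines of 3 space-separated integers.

After move 1 (R):
5 6 4
3 1 7
8 2 0

After move 2 (L):
5 6 4
3 1 7
8 0 2

After move 3 (U):
5 6 4
3 0 7
8 1 2

After move 4 (L):
5 6 4
0 3 7
8 1 2

Answer: 5 6 4
0 3 7
8 1 2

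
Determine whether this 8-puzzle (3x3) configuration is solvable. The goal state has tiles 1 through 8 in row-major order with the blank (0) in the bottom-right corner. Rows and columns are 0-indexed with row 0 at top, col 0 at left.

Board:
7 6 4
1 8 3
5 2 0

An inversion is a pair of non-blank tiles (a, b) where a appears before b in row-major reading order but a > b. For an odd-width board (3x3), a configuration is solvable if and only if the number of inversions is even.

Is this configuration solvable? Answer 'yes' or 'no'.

Answer: no

Derivation:
Inversions (pairs i<j in row-major order where tile[i] > tile[j] > 0): 19
19 is odd, so the puzzle is not solvable.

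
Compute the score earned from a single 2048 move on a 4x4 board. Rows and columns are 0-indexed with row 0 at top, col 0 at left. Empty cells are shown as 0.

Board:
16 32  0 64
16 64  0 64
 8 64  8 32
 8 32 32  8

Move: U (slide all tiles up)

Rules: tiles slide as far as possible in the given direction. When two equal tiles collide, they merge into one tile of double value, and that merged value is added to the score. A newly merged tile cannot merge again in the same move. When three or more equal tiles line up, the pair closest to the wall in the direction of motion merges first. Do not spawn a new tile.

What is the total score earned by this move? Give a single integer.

Slide up:
col 0: [16, 16, 8, 8] -> [32, 16, 0, 0]  score +48 (running 48)
col 1: [32, 64, 64, 32] -> [32, 128, 32, 0]  score +128 (running 176)
col 2: [0, 0, 8, 32] -> [8, 32, 0, 0]  score +0 (running 176)
col 3: [64, 64, 32, 8] -> [128, 32, 8, 0]  score +128 (running 304)
Board after move:
 32  32   8 128
 16 128  32  32
  0  32   0   8
  0   0   0   0

Answer: 304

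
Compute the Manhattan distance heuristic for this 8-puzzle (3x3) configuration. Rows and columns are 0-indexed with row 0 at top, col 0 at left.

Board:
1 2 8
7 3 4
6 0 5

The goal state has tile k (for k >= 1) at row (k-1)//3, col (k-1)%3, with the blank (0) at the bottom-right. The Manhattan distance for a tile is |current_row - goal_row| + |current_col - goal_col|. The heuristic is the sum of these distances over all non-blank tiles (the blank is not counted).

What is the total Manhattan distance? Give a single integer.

Tile 1: at (0,0), goal (0,0), distance |0-0|+|0-0| = 0
Tile 2: at (0,1), goal (0,1), distance |0-0|+|1-1| = 0
Tile 8: at (0,2), goal (2,1), distance |0-2|+|2-1| = 3
Tile 7: at (1,0), goal (2,0), distance |1-2|+|0-0| = 1
Tile 3: at (1,1), goal (0,2), distance |1-0|+|1-2| = 2
Tile 4: at (1,2), goal (1,0), distance |1-1|+|2-0| = 2
Tile 6: at (2,0), goal (1,2), distance |2-1|+|0-2| = 3
Tile 5: at (2,2), goal (1,1), distance |2-1|+|2-1| = 2
Sum: 0 + 0 + 3 + 1 + 2 + 2 + 3 + 2 = 13

Answer: 13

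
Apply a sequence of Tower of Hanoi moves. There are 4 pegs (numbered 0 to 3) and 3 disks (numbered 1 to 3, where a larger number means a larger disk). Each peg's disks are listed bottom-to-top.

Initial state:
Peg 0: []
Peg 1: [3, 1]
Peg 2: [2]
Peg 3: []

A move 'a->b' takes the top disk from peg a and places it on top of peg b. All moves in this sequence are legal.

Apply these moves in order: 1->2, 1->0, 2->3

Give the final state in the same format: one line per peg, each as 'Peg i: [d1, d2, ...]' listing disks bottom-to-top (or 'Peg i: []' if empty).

Answer: Peg 0: [3]
Peg 1: []
Peg 2: [2]
Peg 3: [1]

Derivation:
After move 1 (1->2):
Peg 0: []
Peg 1: [3]
Peg 2: [2, 1]
Peg 3: []

After move 2 (1->0):
Peg 0: [3]
Peg 1: []
Peg 2: [2, 1]
Peg 3: []

After move 3 (2->3):
Peg 0: [3]
Peg 1: []
Peg 2: [2]
Peg 3: [1]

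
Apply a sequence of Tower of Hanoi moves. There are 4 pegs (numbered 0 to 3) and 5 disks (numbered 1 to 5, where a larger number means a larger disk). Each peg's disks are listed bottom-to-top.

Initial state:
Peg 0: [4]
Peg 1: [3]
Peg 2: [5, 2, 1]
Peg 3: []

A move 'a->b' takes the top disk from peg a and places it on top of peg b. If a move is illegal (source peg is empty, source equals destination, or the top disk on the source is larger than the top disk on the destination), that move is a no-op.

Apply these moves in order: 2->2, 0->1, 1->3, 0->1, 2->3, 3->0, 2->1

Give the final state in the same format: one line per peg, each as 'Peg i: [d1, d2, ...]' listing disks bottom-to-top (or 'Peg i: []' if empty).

After move 1 (2->2):
Peg 0: [4]
Peg 1: [3]
Peg 2: [5, 2, 1]
Peg 3: []

After move 2 (0->1):
Peg 0: [4]
Peg 1: [3]
Peg 2: [5, 2, 1]
Peg 3: []

After move 3 (1->3):
Peg 0: [4]
Peg 1: []
Peg 2: [5, 2, 1]
Peg 3: [3]

After move 4 (0->1):
Peg 0: []
Peg 1: [4]
Peg 2: [5, 2, 1]
Peg 3: [3]

After move 5 (2->3):
Peg 0: []
Peg 1: [4]
Peg 2: [5, 2]
Peg 3: [3, 1]

After move 6 (3->0):
Peg 0: [1]
Peg 1: [4]
Peg 2: [5, 2]
Peg 3: [3]

After move 7 (2->1):
Peg 0: [1]
Peg 1: [4, 2]
Peg 2: [5]
Peg 3: [3]

Answer: Peg 0: [1]
Peg 1: [4, 2]
Peg 2: [5]
Peg 3: [3]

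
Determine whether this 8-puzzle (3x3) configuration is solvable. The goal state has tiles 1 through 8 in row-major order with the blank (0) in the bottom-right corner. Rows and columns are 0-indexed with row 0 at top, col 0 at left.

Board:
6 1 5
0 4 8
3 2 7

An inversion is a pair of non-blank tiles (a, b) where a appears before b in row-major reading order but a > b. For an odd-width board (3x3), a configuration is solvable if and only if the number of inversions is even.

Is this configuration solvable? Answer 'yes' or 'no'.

Inversions (pairs i<j in row-major order where tile[i] > tile[j] > 0): 14
14 is even, so the puzzle is solvable.

Answer: yes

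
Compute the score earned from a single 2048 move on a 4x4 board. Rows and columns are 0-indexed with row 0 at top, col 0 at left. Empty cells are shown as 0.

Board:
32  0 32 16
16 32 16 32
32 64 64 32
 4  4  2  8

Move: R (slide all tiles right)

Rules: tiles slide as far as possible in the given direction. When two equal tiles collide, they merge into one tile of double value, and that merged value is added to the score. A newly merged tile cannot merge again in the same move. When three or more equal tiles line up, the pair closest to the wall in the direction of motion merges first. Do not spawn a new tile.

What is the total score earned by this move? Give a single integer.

Slide right:
row 0: [32, 0, 32, 16] -> [0, 0, 64, 16]  score +64 (running 64)
row 1: [16, 32, 16, 32] -> [16, 32, 16, 32]  score +0 (running 64)
row 2: [32, 64, 64, 32] -> [0, 32, 128, 32]  score +128 (running 192)
row 3: [4, 4, 2, 8] -> [0, 8, 2, 8]  score +8 (running 200)
Board after move:
  0   0  64  16
 16  32  16  32
  0  32 128  32
  0   8   2   8

Answer: 200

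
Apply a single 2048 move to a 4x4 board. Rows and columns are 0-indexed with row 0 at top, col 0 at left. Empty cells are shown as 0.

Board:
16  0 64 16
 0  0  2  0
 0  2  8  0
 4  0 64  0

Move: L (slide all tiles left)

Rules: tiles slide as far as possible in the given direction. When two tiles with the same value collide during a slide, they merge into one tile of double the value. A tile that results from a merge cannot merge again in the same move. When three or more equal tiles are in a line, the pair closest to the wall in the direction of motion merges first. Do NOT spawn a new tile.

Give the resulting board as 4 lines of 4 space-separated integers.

Slide left:
row 0: [16, 0, 64, 16] -> [16, 64, 16, 0]
row 1: [0, 0, 2, 0] -> [2, 0, 0, 0]
row 2: [0, 2, 8, 0] -> [2, 8, 0, 0]
row 3: [4, 0, 64, 0] -> [4, 64, 0, 0]

Answer: 16 64 16  0
 2  0  0  0
 2  8  0  0
 4 64  0  0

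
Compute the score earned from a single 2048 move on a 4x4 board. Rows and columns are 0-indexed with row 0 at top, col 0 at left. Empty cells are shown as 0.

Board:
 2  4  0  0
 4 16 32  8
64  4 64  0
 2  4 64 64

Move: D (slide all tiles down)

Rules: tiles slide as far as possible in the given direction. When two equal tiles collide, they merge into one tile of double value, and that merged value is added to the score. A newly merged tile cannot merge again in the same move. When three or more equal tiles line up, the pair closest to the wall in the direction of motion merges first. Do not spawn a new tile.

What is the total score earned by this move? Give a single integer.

Answer: 136

Derivation:
Slide down:
col 0: [2, 4, 64, 2] -> [2, 4, 64, 2]  score +0 (running 0)
col 1: [4, 16, 4, 4] -> [0, 4, 16, 8]  score +8 (running 8)
col 2: [0, 32, 64, 64] -> [0, 0, 32, 128]  score +128 (running 136)
col 3: [0, 8, 0, 64] -> [0, 0, 8, 64]  score +0 (running 136)
Board after move:
  2   0   0   0
  4   4   0   0
 64  16  32   8
  2   8 128  64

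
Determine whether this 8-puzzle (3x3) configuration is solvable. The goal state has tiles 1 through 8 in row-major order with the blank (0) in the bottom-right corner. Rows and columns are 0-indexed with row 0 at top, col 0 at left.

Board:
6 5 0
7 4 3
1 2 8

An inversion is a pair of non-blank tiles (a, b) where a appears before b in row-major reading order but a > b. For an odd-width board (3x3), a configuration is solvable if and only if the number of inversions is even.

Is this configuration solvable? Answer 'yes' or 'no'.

Inversions (pairs i<j in row-major order where tile[i] > tile[j] > 0): 18
18 is even, so the puzzle is solvable.

Answer: yes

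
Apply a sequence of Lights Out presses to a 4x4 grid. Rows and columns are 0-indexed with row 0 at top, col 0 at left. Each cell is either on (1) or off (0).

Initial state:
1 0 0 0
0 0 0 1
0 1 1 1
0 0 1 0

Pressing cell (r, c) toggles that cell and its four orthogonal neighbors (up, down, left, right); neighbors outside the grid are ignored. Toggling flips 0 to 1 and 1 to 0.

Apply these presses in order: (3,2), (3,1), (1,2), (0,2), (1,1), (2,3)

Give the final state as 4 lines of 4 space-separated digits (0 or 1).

Answer: 1 0 0 1
1 0 1 1
0 1 0 0
1 0 1 0

Derivation:
After press 1 at (3,2):
1 0 0 0
0 0 0 1
0 1 0 1
0 1 0 1

After press 2 at (3,1):
1 0 0 0
0 0 0 1
0 0 0 1
1 0 1 1

After press 3 at (1,2):
1 0 1 0
0 1 1 0
0 0 1 1
1 0 1 1

After press 4 at (0,2):
1 1 0 1
0 1 0 0
0 0 1 1
1 0 1 1

After press 5 at (1,1):
1 0 0 1
1 0 1 0
0 1 1 1
1 0 1 1

After press 6 at (2,3):
1 0 0 1
1 0 1 1
0 1 0 0
1 0 1 0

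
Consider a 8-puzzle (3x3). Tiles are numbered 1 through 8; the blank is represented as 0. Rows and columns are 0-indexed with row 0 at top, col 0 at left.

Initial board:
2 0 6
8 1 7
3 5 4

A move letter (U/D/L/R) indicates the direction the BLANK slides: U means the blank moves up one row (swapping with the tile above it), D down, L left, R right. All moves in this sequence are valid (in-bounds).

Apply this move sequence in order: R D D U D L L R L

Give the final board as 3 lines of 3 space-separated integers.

After move 1 (R):
2 6 0
8 1 7
3 5 4

After move 2 (D):
2 6 7
8 1 0
3 5 4

After move 3 (D):
2 6 7
8 1 4
3 5 0

After move 4 (U):
2 6 7
8 1 0
3 5 4

After move 5 (D):
2 6 7
8 1 4
3 5 0

After move 6 (L):
2 6 7
8 1 4
3 0 5

After move 7 (L):
2 6 7
8 1 4
0 3 5

After move 8 (R):
2 6 7
8 1 4
3 0 5

After move 9 (L):
2 6 7
8 1 4
0 3 5

Answer: 2 6 7
8 1 4
0 3 5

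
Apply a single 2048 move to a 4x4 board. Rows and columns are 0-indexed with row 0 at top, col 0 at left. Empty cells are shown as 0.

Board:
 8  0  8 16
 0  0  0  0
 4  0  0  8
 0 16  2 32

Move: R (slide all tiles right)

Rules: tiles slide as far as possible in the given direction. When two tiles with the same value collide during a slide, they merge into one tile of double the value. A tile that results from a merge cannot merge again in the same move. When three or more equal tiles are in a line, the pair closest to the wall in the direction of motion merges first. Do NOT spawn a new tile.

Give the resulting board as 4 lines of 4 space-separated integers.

Slide right:
row 0: [8, 0, 8, 16] -> [0, 0, 16, 16]
row 1: [0, 0, 0, 0] -> [0, 0, 0, 0]
row 2: [4, 0, 0, 8] -> [0, 0, 4, 8]
row 3: [0, 16, 2, 32] -> [0, 16, 2, 32]

Answer:  0  0 16 16
 0  0  0  0
 0  0  4  8
 0 16  2 32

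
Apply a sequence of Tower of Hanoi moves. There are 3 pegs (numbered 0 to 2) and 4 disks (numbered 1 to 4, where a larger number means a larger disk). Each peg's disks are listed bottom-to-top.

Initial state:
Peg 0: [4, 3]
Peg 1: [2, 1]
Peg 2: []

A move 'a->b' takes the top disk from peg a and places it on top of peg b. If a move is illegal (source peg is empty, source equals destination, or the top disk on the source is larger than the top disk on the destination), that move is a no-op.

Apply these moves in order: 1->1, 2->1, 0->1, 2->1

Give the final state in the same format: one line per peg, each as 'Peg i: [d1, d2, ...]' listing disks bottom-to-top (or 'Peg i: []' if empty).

After move 1 (1->1):
Peg 0: [4, 3]
Peg 1: [2, 1]
Peg 2: []

After move 2 (2->1):
Peg 0: [4, 3]
Peg 1: [2, 1]
Peg 2: []

After move 3 (0->1):
Peg 0: [4, 3]
Peg 1: [2, 1]
Peg 2: []

After move 4 (2->1):
Peg 0: [4, 3]
Peg 1: [2, 1]
Peg 2: []

Answer: Peg 0: [4, 3]
Peg 1: [2, 1]
Peg 2: []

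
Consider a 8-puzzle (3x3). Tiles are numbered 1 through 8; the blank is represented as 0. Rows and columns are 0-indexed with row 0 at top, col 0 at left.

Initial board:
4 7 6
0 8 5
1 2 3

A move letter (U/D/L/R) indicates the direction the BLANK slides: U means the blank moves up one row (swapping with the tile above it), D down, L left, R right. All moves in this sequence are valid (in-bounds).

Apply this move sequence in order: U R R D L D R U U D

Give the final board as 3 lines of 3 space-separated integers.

After move 1 (U):
0 7 6
4 8 5
1 2 3

After move 2 (R):
7 0 6
4 8 5
1 2 3

After move 3 (R):
7 6 0
4 8 5
1 2 3

After move 4 (D):
7 6 5
4 8 0
1 2 3

After move 5 (L):
7 6 5
4 0 8
1 2 3

After move 6 (D):
7 6 5
4 2 8
1 0 3

After move 7 (R):
7 6 5
4 2 8
1 3 0

After move 8 (U):
7 6 5
4 2 0
1 3 8

After move 9 (U):
7 6 0
4 2 5
1 3 8

After move 10 (D):
7 6 5
4 2 0
1 3 8

Answer: 7 6 5
4 2 0
1 3 8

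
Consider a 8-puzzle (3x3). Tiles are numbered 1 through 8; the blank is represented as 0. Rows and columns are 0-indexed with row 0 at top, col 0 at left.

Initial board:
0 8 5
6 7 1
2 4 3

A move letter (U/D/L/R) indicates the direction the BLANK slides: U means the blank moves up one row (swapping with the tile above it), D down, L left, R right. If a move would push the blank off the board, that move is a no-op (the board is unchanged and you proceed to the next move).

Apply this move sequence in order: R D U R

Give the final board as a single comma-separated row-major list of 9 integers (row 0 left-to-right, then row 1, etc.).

Answer: 8, 5, 0, 6, 7, 1, 2, 4, 3

Derivation:
After move 1 (R):
8 0 5
6 7 1
2 4 3

After move 2 (D):
8 7 5
6 0 1
2 4 3

After move 3 (U):
8 0 5
6 7 1
2 4 3

After move 4 (R):
8 5 0
6 7 1
2 4 3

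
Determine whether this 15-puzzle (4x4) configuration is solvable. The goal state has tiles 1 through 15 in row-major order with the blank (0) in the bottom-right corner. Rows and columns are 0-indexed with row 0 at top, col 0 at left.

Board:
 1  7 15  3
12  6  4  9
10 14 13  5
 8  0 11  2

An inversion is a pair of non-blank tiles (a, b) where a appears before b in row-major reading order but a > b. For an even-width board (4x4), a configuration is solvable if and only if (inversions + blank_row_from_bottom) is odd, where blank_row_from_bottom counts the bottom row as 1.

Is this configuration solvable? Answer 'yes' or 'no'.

Answer: yes

Derivation:
Inversions: 48
Blank is in row 3 (0-indexed from top), which is row 1 counting from the bottom (bottom = 1).
48 + 1 = 49, which is odd, so the puzzle is solvable.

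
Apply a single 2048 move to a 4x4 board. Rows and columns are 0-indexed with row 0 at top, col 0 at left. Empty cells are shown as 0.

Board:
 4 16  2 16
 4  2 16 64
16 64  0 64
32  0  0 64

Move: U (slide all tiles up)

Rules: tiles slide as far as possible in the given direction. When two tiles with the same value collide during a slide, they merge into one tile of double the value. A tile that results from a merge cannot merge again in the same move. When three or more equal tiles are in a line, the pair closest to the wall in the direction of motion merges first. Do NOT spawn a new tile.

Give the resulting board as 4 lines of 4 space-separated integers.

Slide up:
col 0: [4, 4, 16, 32] -> [8, 16, 32, 0]
col 1: [16, 2, 64, 0] -> [16, 2, 64, 0]
col 2: [2, 16, 0, 0] -> [2, 16, 0, 0]
col 3: [16, 64, 64, 64] -> [16, 128, 64, 0]

Answer:   8  16   2  16
 16   2  16 128
 32  64   0  64
  0   0   0   0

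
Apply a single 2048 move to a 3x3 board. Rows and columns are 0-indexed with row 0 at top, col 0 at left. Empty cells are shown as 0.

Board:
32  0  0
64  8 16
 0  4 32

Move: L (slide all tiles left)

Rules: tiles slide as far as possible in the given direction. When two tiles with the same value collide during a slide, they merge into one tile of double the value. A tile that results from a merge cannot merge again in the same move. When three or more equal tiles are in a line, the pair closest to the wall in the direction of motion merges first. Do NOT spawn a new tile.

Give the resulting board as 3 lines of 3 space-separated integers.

Slide left:
row 0: [32, 0, 0] -> [32, 0, 0]
row 1: [64, 8, 16] -> [64, 8, 16]
row 2: [0, 4, 32] -> [4, 32, 0]

Answer: 32  0  0
64  8 16
 4 32  0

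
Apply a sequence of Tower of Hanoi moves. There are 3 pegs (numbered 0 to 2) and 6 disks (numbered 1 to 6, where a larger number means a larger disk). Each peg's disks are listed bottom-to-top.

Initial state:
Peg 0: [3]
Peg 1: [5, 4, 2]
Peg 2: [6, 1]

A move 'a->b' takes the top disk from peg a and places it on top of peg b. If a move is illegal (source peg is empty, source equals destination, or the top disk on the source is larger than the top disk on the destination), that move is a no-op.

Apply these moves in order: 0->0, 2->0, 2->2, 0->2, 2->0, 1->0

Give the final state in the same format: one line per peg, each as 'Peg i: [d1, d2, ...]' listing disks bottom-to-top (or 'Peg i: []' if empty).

After move 1 (0->0):
Peg 0: [3]
Peg 1: [5, 4, 2]
Peg 2: [6, 1]

After move 2 (2->0):
Peg 0: [3, 1]
Peg 1: [5, 4, 2]
Peg 2: [6]

After move 3 (2->2):
Peg 0: [3, 1]
Peg 1: [5, 4, 2]
Peg 2: [6]

After move 4 (0->2):
Peg 0: [3]
Peg 1: [5, 4, 2]
Peg 2: [6, 1]

After move 5 (2->0):
Peg 0: [3, 1]
Peg 1: [5, 4, 2]
Peg 2: [6]

After move 6 (1->0):
Peg 0: [3, 1]
Peg 1: [5, 4, 2]
Peg 2: [6]

Answer: Peg 0: [3, 1]
Peg 1: [5, 4, 2]
Peg 2: [6]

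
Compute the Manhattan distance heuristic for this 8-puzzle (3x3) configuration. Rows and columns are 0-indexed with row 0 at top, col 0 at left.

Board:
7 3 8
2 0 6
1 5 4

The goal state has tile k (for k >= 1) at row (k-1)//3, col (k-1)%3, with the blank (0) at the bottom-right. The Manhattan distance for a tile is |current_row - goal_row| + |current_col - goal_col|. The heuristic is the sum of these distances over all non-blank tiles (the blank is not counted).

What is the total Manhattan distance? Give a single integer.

Answer: 14

Derivation:
Tile 7: at (0,0), goal (2,0), distance |0-2|+|0-0| = 2
Tile 3: at (0,1), goal (0,2), distance |0-0|+|1-2| = 1
Tile 8: at (0,2), goal (2,1), distance |0-2|+|2-1| = 3
Tile 2: at (1,0), goal (0,1), distance |1-0|+|0-1| = 2
Tile 6: at (1,2), goal (1,2), distance |1-1|+|2-2| = 0
Tile 1: at (2,0), goal (0,0), distance |2-0|+|0-0| = 2
Tile 5: at (2,1), goal (1,1), distance |2-1|+|1-1| = 1
Tile 4: at (2,2), goal (1,0), distance |2-1|+|2-0| = 3
Sum: 2 + 1 + 3 + 2 + 0 + 2 + 1 + 3 = 14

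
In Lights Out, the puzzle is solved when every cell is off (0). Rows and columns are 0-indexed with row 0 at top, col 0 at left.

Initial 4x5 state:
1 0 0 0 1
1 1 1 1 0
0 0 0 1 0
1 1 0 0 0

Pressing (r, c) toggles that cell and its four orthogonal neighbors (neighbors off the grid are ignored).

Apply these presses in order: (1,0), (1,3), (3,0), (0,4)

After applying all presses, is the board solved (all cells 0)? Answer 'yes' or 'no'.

After press 1 at (1,0):
0 0 0 0 1
0 0 1 1 0
1 0 0 1 0
1 1 0 0 0

After press 2 at (1,3):
0 0 0 1 1
0 0 0 0 1
1 0 0 0 0
1 1 0 0 0

After press 3 at (3,0):
0 0 0 1 1
0 0 0 0 1
0 0 0 0 0
0 0 0 0 0

After press 4 at (0,4):
0 0 0 0 0
0 0 0 0 0
0 0 0 0 0
0 0 0 0 0

Lights still on: 0

Answer: yes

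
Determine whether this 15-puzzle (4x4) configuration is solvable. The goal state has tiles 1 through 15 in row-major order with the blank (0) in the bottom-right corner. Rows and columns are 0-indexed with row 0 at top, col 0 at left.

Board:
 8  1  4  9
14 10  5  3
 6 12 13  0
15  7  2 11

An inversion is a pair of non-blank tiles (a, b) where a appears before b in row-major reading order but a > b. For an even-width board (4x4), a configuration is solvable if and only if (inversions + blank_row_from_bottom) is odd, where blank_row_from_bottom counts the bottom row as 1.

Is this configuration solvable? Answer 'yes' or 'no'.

Answer: no

Derivation:
Inversions: 42
Blank is in row 2 (0-indexed from top), which is row 2 counting from the bottom (bottom = 1).
42 + 2 = 44, which is even, so the puzzle is not solvable.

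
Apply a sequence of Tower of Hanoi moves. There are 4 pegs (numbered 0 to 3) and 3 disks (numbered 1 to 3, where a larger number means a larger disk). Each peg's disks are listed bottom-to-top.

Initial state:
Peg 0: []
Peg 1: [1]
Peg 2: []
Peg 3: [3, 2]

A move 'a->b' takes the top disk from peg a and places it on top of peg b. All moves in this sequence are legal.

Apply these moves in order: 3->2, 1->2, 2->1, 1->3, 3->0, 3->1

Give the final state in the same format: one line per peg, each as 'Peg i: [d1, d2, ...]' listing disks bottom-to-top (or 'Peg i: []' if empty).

Answer: Peg 0: [1]
Peg 1: [3]
Peg 2: [2]
Peg 3: []

Derivation:
After move 1 (3->2):
Peg 0: []
Peg 1: [1]
Peg 2: [2]
Peg 3: [3]

After move 2 (1->2):
Peg 0: []
Peg 1: []
Peg 2: [2, 1]
Peg 3: [3]

After move 3 (2->1):
Peg 0: []
Peg 1: [1]
Peg 2: [2]
Peg 3: [3]

After move 4 (1->3):
Peg 0: []
Peg 1: []
Peg 2: [2]
Peg 3: [3, 1]

After move 5 (3->0):
Peg 0: [1]
Peg 1: []
Peg 2: [2]
Peg 3: [3]

After move 6 (3->1):
Peg 0: [1]
Peg 1: [3]
Peg 2: [2]
Peg 3: []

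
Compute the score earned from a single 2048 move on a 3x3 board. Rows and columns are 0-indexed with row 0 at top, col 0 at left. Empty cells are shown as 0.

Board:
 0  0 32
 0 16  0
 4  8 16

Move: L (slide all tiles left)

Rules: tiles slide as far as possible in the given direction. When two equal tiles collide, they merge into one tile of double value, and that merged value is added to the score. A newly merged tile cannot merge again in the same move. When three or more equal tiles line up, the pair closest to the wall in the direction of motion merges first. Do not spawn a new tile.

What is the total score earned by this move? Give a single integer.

Answer: 0

Derivation:
Slide left:
row 0: [0, 0, 32] -> [32, 0, 0]  score +0 (running 0)
row 1: [0, 16, 0] -> [16, 0, 0]  score +0 (running 0)
row 2: [4, 8, 16] -> [4, 8, 16]  score +0 (running 0)
Board after move:
32  0  0
16  0  0
 4  8 16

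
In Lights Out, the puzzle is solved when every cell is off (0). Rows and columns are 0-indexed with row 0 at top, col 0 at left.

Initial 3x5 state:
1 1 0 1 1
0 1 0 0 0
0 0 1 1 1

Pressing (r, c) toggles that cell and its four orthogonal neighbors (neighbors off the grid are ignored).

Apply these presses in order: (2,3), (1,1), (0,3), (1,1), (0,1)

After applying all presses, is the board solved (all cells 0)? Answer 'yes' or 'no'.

Answer: yes

Derivation:
After press 1 at (2,3):
1 1 0 1 1
0 1 0 1 0
0 0 0 0 0

After press 2 at (1,1):
1 0 0 1 1
1 0 1 1 0
0 1 0 0 0

After press 3 at (0,3):
1 0 1 0 0
1 0 1 0 0
0 1 0 0 0

After press 4 at (1,1):
1 1 1 0 0
0 1 0 0 0
0 0 0 0 0

After press 5 at (0,1):
0 0 0 0 0
0 0 0 0 0
0 0 0 0 0

Lights still on: 0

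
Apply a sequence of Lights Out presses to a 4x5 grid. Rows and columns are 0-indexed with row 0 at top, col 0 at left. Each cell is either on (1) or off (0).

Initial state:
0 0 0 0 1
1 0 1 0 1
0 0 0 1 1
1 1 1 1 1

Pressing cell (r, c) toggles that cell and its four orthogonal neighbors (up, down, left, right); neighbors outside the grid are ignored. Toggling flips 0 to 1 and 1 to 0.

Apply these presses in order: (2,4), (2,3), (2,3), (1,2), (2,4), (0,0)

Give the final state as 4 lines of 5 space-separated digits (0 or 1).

Answer: 1 1 1 0 1
0 1 0 1 1
0 0 1 1 1
1 1 1 1 1

Derivation:
After press 1 at (2,4):
0 0 0 0 1
1 0 1 0 0
0 0 0 0 0
1 1 1 1 0

After press 2 at (2,3):
0 0 0 0 1
1 0 1 1 0
0 0 1 1 1
1 1 1 0 0

After press 3 at (2,3):
0 0 0 0 1
1 0 1 0 0
0 0 0 0 0
1 1 1 1 0

After press 4 at (1,2):
0 0 1 0 1
1 1 0 1 0
0 0 1 0 0
1 1 1 1 0

After press 5 at (2,4):
0 0 1 0 1
1 1 0 1 1
0 0 1 1 1
1 1 1 1 1

After press 6 at (0,0):
1 1 1 0 1
0 1 0 1 1
0 0 1 1 1
1 1 1 1 1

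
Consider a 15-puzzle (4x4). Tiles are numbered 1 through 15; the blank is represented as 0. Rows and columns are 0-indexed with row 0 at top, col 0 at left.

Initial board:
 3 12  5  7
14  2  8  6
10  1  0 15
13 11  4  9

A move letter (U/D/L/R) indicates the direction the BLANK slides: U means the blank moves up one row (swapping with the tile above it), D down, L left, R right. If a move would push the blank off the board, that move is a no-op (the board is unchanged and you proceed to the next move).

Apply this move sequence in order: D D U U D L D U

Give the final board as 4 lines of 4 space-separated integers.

Answer:  3 12  5  7
14  2  8  6
10  0  1 15
13 11  4  9

Derivation:
After move 1 (D):
 3 12  5  7
14  2  8  6
10  1  4 15
13 11  0  9

After move 2 (D):
 3 12  5  7
14  2  8  6
10  1  4 15
13 11  0  9

After move 3 (U):
 3 12  5  7
14  2  8  6
10  1  0 15
13 11  4  9

After move 4 (U):
 3 12  5  7
14  2  0  6
10  1  8 15
13 11  4  9

After move 5 (D):
 3 12  5  7
14  2  8  6
10  1  0 15
13 11  4  9

After move 6 (L):
 3 12  5  7
14  2  8  6
10  0  1 15
13 11  4  9

After move 7 (D):
 3 12  5  7
14  2  8  6
10 11  1 15
13  0  4  9

After move 8 (U):
 3 12  5  7
14  2  8  6
10  0  1 15
13 11  4  9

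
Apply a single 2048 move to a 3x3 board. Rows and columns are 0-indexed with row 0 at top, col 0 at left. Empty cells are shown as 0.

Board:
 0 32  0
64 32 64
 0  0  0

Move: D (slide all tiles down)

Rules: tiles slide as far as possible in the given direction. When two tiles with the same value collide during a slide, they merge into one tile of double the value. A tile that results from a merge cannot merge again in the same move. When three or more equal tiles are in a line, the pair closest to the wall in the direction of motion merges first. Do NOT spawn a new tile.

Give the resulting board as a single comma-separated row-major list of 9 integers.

Slide down:
col 0: [0, 64, 0] -> [0, 0, 64]
col 1: [32, 32, 0] -> [0, 0, 64]
col 2: [0, 64, 0] -> [0, 0, 64]

Answer: 0, 0, 0, 0, 0, 0, 64, 64, 64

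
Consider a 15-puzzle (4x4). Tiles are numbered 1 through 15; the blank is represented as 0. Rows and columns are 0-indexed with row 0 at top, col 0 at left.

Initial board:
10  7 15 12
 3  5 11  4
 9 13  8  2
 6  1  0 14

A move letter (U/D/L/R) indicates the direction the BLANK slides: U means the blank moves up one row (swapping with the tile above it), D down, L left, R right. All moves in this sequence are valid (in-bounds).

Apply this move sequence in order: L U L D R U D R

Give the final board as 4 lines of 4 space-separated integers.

Answer: 10  7 15 12
 3  5 11  4
 6  9  8  2
13  1  0 14

Derivation:
After move 1 (L):
10  7 15 12
 3  5 11  4
 9 13  8  2
 6  0  1 14

After move 2 (U):
10  7 15 12
 3  5 11  4
 9  0  8  2
 6 13  1 14

After move 3 (L):
10  7 15 12
 3  5 11  4
 0  9  8  2
 6 13  1 14

After move 4 (D):
10  7 15 12
 3  5 11  4
 6  9  8  2
 0 13  1 14

After move 5 (R):
10  7 15 12
 3  5 11  4
 6  9  8  2
13  0  1 14

After move 6 (U):
10  7 15 12
 3  5 11  4
 6  0  8  2
13  9  1 14

After move 7 (D):
10  7 15 12
 3  5 11  4
 6  9  8  2
13  0  1 14

After move 8 (R):
10  7 15 12
 3  5 11  4
 6  9  8  2
13  1  0 14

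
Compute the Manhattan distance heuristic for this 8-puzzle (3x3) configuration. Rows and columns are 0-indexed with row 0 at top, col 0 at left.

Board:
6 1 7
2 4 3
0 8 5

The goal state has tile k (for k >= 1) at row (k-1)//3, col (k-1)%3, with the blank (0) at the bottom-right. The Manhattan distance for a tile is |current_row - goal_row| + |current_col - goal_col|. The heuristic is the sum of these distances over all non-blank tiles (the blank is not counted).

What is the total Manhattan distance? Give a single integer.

Tile 6: (0,0)->(1,2) = 3
Tile 1: (0,1)->(0,0) = 1
Tile 7: (0,2)->(2,0) = 4
Tile 2: (1,0)->(0,1) = 2
Tile 4: (1,1)->(1,0) = 1
Tile 3: (1,2)->(0,2) = 1
Tile 8: (2,1)->(2,1) = 0
Tile 5: (2,2)->(1,1) = 2
Sum: 3 + 1 + 4 + 2 + 1 + 1 + 0 + 2 = 14

Answer: 14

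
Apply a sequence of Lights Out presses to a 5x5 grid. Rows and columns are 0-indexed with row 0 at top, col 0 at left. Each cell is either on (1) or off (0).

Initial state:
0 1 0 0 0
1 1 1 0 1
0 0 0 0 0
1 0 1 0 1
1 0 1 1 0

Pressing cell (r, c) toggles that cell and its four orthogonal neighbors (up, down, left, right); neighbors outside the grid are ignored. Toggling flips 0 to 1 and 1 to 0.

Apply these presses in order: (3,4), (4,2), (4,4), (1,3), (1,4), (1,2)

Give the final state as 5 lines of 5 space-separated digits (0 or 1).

After press 1 at (3,4):
0 1 0 0 0
1 1 1 0 1
0 0 0 0 1
1 0 1 1 0
1 0 1 1 1

After press 2 at (4,2):
0 1 0 0 0
1 1 1 0 1
0 0 0 0 1
1 0 0 1 0
1 1 0 0 1

After press 3 at (4,4):
0 1 0 0 0
1 1 1 0 1
0 0 0 0 1
1 0 0 1 1
1 1 0 1 0

After press 4 at (1,3):
0 1 0 1 0
1 1 0 1 0
0 0 0 1 1
1 0 0 1 1
1 1 0 1 0

After press 5 at (1,4):
0 1 0 1 1
1 1 0 0 1
0 0 0 1 0
1 0 0 1 1
1 1 0 1 0

After press 6 at (1,2):
0 1 1 1 1
1 0 1 1 1
0 0 1 1 0
1 0 0 1 1
1 1 0 1 0

Answer: 0 1 1 1 1
1 0 1 1 1
0 0 1 1 0
1 0 0 1 1
1 1 0 1 0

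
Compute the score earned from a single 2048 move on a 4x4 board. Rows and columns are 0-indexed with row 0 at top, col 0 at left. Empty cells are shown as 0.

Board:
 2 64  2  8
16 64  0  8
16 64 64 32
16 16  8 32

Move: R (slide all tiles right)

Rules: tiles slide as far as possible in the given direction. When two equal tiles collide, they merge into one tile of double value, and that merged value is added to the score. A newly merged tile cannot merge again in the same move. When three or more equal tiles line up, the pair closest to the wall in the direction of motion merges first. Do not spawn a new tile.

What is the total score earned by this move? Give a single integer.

Slide right:
row 0: [2, 64, 2, 8] -> [2, 64, 2, 8]  score +0 (running 0)
row 1: [16, 64, 0, 8] -> [0, 16, 64, 8]  score +0 (running 0)
row 2: [16, 64, 64, 32] -> [0, 16, 128, 32]  score +128 (running 128)
row 3: [16, 16, 8, 32] -> [0, 32, 8, 32]  score +32 (running 160)
Board after move:
  2  64   2   8
  0  16  64   8
  0  16 128  32
  0  32   8  32

Answer: 160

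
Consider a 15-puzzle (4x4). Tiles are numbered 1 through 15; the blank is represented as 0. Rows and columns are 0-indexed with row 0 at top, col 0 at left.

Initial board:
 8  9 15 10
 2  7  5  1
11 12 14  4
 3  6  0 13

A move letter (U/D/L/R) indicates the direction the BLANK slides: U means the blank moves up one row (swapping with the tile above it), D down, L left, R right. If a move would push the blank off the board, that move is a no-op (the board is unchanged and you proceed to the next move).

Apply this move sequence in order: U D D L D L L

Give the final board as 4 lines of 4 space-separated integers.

Answer:  8  9 15 10
 2  7  5  1
11 12 14  4
 0  3  6 13

Derivation:
After move 1 (U):
 8  9 15 10
 2  7  5  1
11 12  0  4
 3  6 14 13

After move 2 (D):
 8  9 15 10
 2  7  5  1
11 12 14  4
 3  6  0 13

After move 3 (D):
 8  9 15 10
 2  7  5  1
11 12 14  4
 3  6  0 13

After move 4 (L):
 8  9 15 10
 2  7  5  1
11 12 14  4
 3  0  6 13

After move 5 (D):
 8  9 15 10
 2  7  5  1
11 12 14  4
 3  0  6 13

After move 6 (L):
 8  9 15 10
 2  7  5  1
11 12 14  4
 0  3  6 13

After move 7 (L):
 8  9 15 10
 2  7  5  1
11 12 14  4
 0  3  6 13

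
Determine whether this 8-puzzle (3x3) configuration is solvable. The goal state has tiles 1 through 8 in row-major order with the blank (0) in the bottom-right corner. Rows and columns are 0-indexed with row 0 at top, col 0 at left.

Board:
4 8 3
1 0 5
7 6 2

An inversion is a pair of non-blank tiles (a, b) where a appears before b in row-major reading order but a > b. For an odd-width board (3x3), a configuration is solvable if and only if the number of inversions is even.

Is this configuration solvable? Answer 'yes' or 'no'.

Inversions (pairs i<j in row-major order where tile[i] > tile[j] > 0): 15
15 is odd, so the puzzle is not solvable.

Answer: no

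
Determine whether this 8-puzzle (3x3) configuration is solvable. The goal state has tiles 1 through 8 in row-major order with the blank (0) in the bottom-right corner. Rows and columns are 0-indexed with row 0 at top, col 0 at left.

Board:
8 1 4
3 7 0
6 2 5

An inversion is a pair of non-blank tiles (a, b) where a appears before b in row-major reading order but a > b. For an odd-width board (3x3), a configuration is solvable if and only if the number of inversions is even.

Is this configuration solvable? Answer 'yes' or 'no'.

Inversions (pairs i<j in row-major order where tile[i] > tile[j] > 0): 15
15 is odd, so the puzzle is not solvable.

Answer: no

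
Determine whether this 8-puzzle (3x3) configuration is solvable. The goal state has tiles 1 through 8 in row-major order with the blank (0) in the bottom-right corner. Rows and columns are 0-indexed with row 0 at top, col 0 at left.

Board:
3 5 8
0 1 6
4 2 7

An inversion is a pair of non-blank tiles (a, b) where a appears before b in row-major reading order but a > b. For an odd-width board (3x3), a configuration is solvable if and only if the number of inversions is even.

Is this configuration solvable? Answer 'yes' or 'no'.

Answer: no

Derivation:
Inversions (pairs i<j in row-major order where tile[i] > tile[j] > 0): 13
13 is odd, so the puzzle is not solvable.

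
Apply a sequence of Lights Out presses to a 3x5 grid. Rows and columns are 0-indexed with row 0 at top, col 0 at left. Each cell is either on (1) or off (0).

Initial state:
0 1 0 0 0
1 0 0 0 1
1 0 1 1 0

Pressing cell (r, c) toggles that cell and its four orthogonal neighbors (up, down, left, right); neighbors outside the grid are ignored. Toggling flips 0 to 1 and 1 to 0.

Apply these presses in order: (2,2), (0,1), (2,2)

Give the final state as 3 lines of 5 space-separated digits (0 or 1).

Answer: 1 0 1 0 0
1 1 0 0 1
1 0 1 1 0

Derivation:
After press 1 at (2,2):
0 1 0 0 0
1 0 1 0 1
1 1 0 0 0

After press 2 at (0,1):
1 0 1 0 0
1 1 1 0 1
1 1 0 0 0

After press 3 at (2,2):
1 0 1 0 0
1 1 0 0 1
1 0 1 1 0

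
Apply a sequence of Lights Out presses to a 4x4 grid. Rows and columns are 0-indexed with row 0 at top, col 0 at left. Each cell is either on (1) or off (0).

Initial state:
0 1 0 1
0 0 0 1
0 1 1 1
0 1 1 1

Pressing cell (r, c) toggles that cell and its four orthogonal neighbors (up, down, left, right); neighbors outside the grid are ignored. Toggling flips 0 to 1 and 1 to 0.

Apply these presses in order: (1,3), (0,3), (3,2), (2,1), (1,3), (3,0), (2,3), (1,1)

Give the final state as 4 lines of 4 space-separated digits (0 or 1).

After press 1 at (1,3):
0 1 0 0
0 0 1 0
0 1 1 0
0 1 1 1

After press 2 at (0,3):
0 1 1 1
0 0 1 1
0 1 1 0
0 1 1 1

After press 3 at (3,2):
0 1 1 1
0 0 1 1
0 1 0 0
0 0 0 0

After press 4 at (2,1):
0 1 1 1
0 1 1 1
1 0 1 0
0 1 0 0

After press 5 at (1,3):
0 1 1 0
0 1 0 0
1 0 1 1
0 1 0 0

After press 6 at (3,0):
0 1 1 0
0 1 0 0
0 0 1 1
1 0 0 0

After press 7 at (2,3):
0 1 1 0
0 1 0 1
0 0 0 0
1 0 0 1

After press 8 at (1,1):
0 0 1 0
1 0 1 1
0 1 0 0
1 0 0 1

Answer: 0 0 1 0
1 0 1 1
0 1 0 0
1 0 0 1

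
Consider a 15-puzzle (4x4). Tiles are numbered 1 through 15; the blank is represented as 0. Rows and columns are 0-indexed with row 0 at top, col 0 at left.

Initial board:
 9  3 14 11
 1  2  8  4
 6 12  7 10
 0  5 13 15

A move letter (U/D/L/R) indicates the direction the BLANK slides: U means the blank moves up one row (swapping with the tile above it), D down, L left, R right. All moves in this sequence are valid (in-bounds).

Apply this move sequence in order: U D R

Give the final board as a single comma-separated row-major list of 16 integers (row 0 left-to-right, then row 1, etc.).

After move 1 (U):
 9  3 14 11
 1  2  8  4
 0 12  7 10
 6  5 13 15

After move 2 (D):
 9  3 14 11
 1  2  8  4
 6 12  7 10
 0  5 13 15

After move 3 (R):
 9  3 14 11
 1  2  8  4
 6 12  7 10
 5  0 13 15

Answer: 9, 3, 14, 11, 1, 2, 8, 4, 6, 12, 7, 10, 5, 0, 13, 15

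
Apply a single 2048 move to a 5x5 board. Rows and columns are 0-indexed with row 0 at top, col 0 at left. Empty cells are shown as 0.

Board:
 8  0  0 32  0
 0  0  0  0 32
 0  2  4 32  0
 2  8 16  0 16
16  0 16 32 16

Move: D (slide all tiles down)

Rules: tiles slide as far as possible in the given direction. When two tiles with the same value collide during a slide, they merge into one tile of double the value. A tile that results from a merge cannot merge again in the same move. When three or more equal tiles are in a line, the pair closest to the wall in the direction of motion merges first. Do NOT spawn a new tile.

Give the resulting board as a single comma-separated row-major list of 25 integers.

Slide down:
col 0: [8, 0, 0, 2, 16] -> [0, 0, 8, 2, 16]
col 1: [0, 0, 2, 8, 0] -> [0, 0, 0, 2, 8]
col 2: [0, 0, 4, 16, 16] -> [0, 0, 0, 4, 32]
col 3: [32, 0, 32, 0, 32] -> [0, 0, 0, 32, 64]
col 4: [0, 32, 0, 16, 16] -> [0, 0, 0, 32, 32]

Answer: 0, 0, 0, 0, 0, 0, 0, 0, 0, 0, 8, 0, 0, 0, 0, 2, 2, 4, 32, 32, 16, 8, 32, 64, 32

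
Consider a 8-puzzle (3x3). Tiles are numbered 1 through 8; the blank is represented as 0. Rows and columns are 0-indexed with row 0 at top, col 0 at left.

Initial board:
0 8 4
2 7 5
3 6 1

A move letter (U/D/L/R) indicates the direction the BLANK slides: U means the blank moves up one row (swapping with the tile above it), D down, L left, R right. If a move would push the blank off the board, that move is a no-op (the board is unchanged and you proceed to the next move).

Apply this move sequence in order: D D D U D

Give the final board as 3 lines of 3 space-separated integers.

After move 1 (D):
2 8 4
0 7 5
3 6 1

After move 2 (D):
2 8 4
3 7 5
0 6 1

After move 3 (D):
2 8 4
3 7 5
0 6 1

After move 4 (U):
2 8 4
0 7 5
3 6 1

After move 5 (D):
2 8 4
3 7 5
0 6 1

Answer: 2 8 4
3 7 5
0 6 1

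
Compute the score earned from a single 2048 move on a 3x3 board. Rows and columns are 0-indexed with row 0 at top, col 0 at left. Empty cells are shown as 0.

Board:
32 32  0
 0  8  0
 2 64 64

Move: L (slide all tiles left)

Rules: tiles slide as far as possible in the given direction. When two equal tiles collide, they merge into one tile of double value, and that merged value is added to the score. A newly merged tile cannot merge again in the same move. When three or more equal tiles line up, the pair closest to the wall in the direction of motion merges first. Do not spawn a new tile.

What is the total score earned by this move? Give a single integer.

Answer: 192

Derivation:
Slide left:
row 0: [32, 32, 0] -> [64, 0, 0]  score +64 (running 64)
row 1: [0, 8, 0] -> [8, 0, 0]  score +0 (running 64)
row 2: [2, 64, 64] -> [2, 128, 0]  score +128 (running 192)
Board after move:
 64   0   0
  8   0   0
  2 128   0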